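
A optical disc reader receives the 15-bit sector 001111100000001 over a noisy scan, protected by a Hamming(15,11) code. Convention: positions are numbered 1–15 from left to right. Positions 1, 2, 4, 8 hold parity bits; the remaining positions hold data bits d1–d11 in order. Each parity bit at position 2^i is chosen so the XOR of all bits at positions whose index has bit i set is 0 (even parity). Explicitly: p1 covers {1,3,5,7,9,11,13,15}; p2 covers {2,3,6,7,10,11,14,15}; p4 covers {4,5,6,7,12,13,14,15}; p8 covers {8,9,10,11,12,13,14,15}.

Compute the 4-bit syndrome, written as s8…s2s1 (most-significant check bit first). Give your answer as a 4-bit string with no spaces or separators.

s1 (pos 1,3,5,7,9,11,13,15): 0⊕1⊕1⊕1⊕0⊕0⊕0⊕1 = 0
s2 (pos 2,3,6,7,10,11,14,15): 0⊕1⊕1⊕1⊕0⊕0⊕0⊕1 = 0
s4 (pos 4,5,6,7,12,13,14,15): 1⊕1⊕1⊕1⊕0⊕0⊕0⊕1 = 1
s8 (pos 8,9,10,11,12,13,14,15): 0⊕0⊕0⊕0⊕0⊕0⊕0⊕1 = 1
Syndrome s8…s1 = 1100 → error at position 12.

1100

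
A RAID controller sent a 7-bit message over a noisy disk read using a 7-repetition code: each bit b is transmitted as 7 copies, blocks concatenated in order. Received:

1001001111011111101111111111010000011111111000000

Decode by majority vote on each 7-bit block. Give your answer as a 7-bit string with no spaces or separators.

0111010

Block 1 (1001001): 3 ones → 0
Block 2 (1110111): 6 ones → 1
Block 3 (1110111): 6 ones → 1
Block 4 (1111111): 7 ones → 1
Block 5 (0100000): 1 one → 0
Block 6 (1111111): 7 ones → 1
Block 7 (1000000): 1 one → 0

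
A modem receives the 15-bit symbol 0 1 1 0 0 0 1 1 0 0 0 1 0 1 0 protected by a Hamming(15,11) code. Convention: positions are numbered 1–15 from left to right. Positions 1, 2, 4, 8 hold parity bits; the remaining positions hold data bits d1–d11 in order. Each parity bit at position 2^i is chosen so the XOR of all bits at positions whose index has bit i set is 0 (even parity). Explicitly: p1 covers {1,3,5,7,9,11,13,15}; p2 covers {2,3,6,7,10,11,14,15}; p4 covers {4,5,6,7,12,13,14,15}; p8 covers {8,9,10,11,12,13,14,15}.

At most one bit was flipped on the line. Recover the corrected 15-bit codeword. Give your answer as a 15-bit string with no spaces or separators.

s1 (pos 1,3,5,7,9,11,13,15): 0⊕1⊕0⊕1⊕0⊕0⊕0⊕0 = 0
s2 (pos 2,3,6,7,10,11,14,15): 1⊕1⊕0⊕1⊕0⊕0⊕1⊕0 = 0
s4 (pos 4,5,6,7,12,13,14,15): 0⊕0⊕0⊕1⊕1⊕0⊕1⊕0 = 1
s8 (pos 8,9,10,11,12,13,14,15): 1⊕0⊕0⊕0⊕1⊕0⊕1⊕0 = 1
Syndrome s8…s1 = 1100 → error at position 12.
Flip position 12: 011000110001010 → 011000110000010

011000110000010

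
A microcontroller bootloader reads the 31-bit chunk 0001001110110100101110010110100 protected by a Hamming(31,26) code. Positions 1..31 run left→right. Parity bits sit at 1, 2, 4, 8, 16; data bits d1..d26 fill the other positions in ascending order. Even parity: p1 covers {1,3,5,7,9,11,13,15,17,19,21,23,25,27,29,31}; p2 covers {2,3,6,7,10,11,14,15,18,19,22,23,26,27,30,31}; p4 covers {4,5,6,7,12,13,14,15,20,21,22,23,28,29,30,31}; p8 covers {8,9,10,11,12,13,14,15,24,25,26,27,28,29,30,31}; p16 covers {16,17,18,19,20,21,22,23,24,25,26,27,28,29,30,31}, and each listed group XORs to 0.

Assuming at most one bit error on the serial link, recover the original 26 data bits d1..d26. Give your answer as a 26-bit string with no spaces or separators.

s1 (pos 1,3,5,7,9,11,13,15,17,19,21,23,25,27,29,31): 0⊕0⊕0⊕1⊕1⊕1⊕0⊕0⊕1⊕1⊕1⊕0⊕0⊕1⊕1⊕0 = 0
s2 (pos 2,3,6,7,10,11,14,15,18,19,22,23,26,27,30,31): 0⊕0⊕0⊕1⊕0⊕1⊕1⊕0⊕0⊕1⊕0⊕0⊕1⊕1⊕0⊕0 = 0
s4 (pos 4,5,6,7,12,13,14,15,20,21,22,23,28,29,30,31): 1⊕0⊕0⊕1⊕1⊕0⊕1⊕0⊕1⊕1⊕0⊕0⊕0⊕1⊕0⊕0 = 1
s8 (pos 8,9,10,11,12,13,14,15,24,25,26,27,28,29,30,31): 1⊕1⊕0⊕1⊕1⊕0⊕1⊕0⊕1⊕0⊕1⊕1⊕0⊕1⊕0⊕0 = 1
s16 (pos 16,17,18,19,20,21,22,23,24,25,26,27,28,29,30,31): 0⊕1⊕0⊕1⊕1⊕1⊕0⊕0⊕1⊕0⊕1⊕1⊕0⊕1⊕0⊕0 = 0
Syndrome s16…s1 = 01100 → error at position 12.
Flip position 12: 0001001110110100101110010110100 → 0001001110100100101110010110100
Read data bits from positions 3,5,6,7,9,10,11,12,13,14,15,17,18,19,20,21,22,23,24,25,26,27,28,29,30,31: 00011010010101110010110100

00011010010101110010110100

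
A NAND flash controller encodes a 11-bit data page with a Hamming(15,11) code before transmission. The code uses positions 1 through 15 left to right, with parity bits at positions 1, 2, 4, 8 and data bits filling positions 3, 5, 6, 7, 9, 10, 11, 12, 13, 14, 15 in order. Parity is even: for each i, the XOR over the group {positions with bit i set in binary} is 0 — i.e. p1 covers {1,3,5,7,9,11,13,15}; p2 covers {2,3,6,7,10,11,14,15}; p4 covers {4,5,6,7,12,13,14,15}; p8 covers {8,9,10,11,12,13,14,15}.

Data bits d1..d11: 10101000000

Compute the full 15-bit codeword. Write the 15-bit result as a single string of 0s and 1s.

001101011000000

Place data at non-parity positions: p1 p2 1 p4 0 1 0 p8 1 0 0 0 0 0 0
p1 (pos 1,3,5,7,9,11,13,15): XOR of data positions = 1⊕0⊕0⊕1⊕0⊕0⊕0 = 0
p2 (pos 2,3,6,7,10,11,14,15): XOR of data positions = 1⊕1⊕0⊕0⊕0⊕0⊕0 = 0
p4 (pos 4,5,6,7,12,13,14,15): XOR of data positions = 0⊕1⊕0⊕0⊕0⊕0⊕0 = 1
p8 (pos 8,9,10,11,12,13,14,15): XOR of data positions = 1⊕0⊕0⊕0⊕0⊕0⊕0 = 1
Codeword: 001101011000000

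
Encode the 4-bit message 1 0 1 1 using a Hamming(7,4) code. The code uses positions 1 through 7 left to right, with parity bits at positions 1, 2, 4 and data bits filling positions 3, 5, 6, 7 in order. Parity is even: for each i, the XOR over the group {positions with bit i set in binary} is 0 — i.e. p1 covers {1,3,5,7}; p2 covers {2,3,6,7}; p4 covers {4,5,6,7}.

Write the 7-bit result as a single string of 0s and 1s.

Place data at non-parity positions: p1 p2 1 p4 0 1 1
p1 (pos 1,3,5,7): XOR of data positions = 1⊕0⊕1 = 0
p2 (pos 2,3,6,7): XOR of data positions = 1⊕1⊕1 = 1
p4 (pos 4,5,6,7): XOR of data positions = 0⊕1⊕1 = 0
Codeword: 0110011

0110011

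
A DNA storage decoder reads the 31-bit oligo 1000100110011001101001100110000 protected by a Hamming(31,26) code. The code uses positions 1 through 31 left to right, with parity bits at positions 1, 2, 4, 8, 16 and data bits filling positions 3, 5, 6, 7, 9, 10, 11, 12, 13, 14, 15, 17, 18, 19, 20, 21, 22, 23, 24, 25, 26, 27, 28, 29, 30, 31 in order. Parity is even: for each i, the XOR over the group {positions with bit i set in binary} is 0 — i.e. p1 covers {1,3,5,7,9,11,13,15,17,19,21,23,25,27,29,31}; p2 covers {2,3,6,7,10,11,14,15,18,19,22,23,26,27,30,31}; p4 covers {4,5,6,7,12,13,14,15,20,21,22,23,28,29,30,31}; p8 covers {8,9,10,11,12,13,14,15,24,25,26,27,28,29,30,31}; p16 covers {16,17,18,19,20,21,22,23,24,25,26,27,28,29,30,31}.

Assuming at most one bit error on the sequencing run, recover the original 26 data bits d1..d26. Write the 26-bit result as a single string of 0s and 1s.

01001001100101000100110000

s1 (pos 1,3,5,7,9,11,13,15,17,19,21,23,25,27,29,31): 1⊕0⊕1⊕0⊕1⊕0⊕1⊕0⊕1⊕1⊕0⊕1⊕0⊕1⊕0⊕0 = 0
s2 (pos 2,3,6,7,10,11,14,15,18,19,22,23,26,27,30,31): 0⊕0⊕0⊕0⊕0⊕0⊕0⊕0⊕0⊕1⊕1⊕1⊕1⊕1⊕0⊕0 = 1
s4 (pos 4,5,6,7,12,13,14,15,20,21,22,23,28,29,30,31): 0⊕1⊕0⊕0⊕1⊕1⊕0⊕0⊕0⊕0⊕1⊕1⊕0⊕0⊕0⊕0 = 1
s8 (pos 8,9,10,11,12,13,14,15,24,25,26,27,28,29,30,31): 1⊕1⊕0⊕0⊕1⊕1⊕0⊕0⊕0⊕0⊕1⊕1⊕0⊕0⊕0⊕0 = 0
s16 (pos 16,17,18,19,20,21,22,23,24,25,26,27,28,29,30,31): 1⊕1⊕0⊕1⊕0⊕0⊕1⊕1⊕0⊕0⊕1⊕1⊕0⊕0⊕0⊕0 = 1
Syndrome s16…s1 = 10110 → error at position 22.
Flip position 22: 1000100110011001101001100110000 → 1000100110011001101000100110000
Read data bits from positions 3,5,6,7,9,10,11,12,13,14,15,17,18,19,20,21,22,23,24,25,26,27,28,29,30,31: 01001001100101000100110000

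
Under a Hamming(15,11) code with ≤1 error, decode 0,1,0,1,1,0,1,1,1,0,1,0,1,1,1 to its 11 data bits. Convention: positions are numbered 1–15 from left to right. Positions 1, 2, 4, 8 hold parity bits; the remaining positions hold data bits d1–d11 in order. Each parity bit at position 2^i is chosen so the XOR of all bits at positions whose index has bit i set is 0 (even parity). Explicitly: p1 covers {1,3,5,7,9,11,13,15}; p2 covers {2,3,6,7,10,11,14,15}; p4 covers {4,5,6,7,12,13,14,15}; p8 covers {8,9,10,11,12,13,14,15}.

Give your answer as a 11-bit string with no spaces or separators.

01011010111

s1 (pos 1,3,5,7,9,11,13,15): 0⊕0⊕1⊕1⊕1⊕1⊕1⊕1 = 0
s2 (pos 2,3,6,7,10,11,14,15): 1⊕0⊕0⊕1⊕0⊕1⊕1⊕1 = 1
s4 (pos 4,5,6,7,12,13,14,15): 1⊕1⊕0⊕1⊕0⊕1⊕1⊕1 = 0
s8 (pos 8,9,10,11,12,13,14,15): 1⊕1⊕0⊕1⊕0⊕1⊕1⊕1 = 0
Syndrome s8…s1 = 0010 → error at position 2.
Flip position 2: 010110111010111 → 000110111010111
Read data bits from positions 3,5,6,7,9,10,11,12,13,14,15: 01011010111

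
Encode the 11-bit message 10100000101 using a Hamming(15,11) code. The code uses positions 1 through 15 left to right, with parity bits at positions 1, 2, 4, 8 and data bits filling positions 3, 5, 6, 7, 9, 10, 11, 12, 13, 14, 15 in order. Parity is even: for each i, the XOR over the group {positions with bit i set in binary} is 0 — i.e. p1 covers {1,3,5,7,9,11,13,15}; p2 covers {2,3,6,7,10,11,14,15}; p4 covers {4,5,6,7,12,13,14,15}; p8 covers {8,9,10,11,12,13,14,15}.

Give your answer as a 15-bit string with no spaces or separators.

Place data at non-parity positions: p1 p2 1 p4 0 1 0 p8 0 0 0 0 1 0 1
p1 (pos 1,3,5,7,9,11,13,15): XOR of data positions = 1⊕0⊕0⊕0⊕0⊕1⊕1 = 1
p2 (pos 2,3,6,7,10,11,14,15): XOR of data positions = 1⊕1⊕0⊕0⊕0⊕0⊕1 = 1
p4 (pos 4,5,6,7,12,13,14,15): XOR of data positions = 0⊕1⊕0⊕0⊕1⊕0⊕1 = 1
p8 (pos 8,9,10,11,12,13,14,15): XOR of data positions = 0⊕0⊕0⊕0⊕1⊕0⊕1 = 0
Codeword: 111101000000101

111101000000101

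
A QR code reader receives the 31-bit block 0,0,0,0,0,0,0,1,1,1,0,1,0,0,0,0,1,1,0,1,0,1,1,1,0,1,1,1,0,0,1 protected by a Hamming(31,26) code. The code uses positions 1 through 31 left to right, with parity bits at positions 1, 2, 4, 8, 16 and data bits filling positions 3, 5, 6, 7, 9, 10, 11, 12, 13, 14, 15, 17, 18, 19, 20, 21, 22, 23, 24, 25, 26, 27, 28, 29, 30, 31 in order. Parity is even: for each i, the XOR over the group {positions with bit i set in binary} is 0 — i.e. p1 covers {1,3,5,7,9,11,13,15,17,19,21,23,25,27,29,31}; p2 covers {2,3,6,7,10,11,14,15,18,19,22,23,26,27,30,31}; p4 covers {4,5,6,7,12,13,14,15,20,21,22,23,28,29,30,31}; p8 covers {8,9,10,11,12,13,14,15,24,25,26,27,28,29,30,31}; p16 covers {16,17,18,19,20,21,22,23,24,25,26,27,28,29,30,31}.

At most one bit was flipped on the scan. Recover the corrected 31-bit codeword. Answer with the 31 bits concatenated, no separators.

0000000111110000110101110111001

s1 (pos 1,3,5,7,9,11,13,15,17,19,21,23,25,27,29,31): 0⊕0⊕0⊕0⊕1⊕0⊕0⊕0⊕1⊕0⊕0⊕1⊕0⊕1⊕0⊕1 = 1
s2 (pos 2,3,6,7,10,11,14,15,18,19,22,23,26,27,30,31): 0⊕0⊕0⊕0⊕1⊕0⊕0⊕0⊕1⊕0⊕1⊕1⊕1⊕1⊕0⊕1 = 1
s4 (pos 4,5,6,7,12,13,14,15,20,21,22,23,28,29,30,31): 0⊕0⊕0⊕0⊕1⊕0⊕0⊕0⊕1⊕0⊕1⊕1⊕1⊕0⊕0⊕1 = 0
s8 (pos 8,9,10,11,12,13,14,15,24,25,26,27,28,29,30,31): 1⊕1⊕1⊕0⊕1⊕0⊕0⊕0⊕1⊕0⊕1⊕1⊕1⊕0⊕0⊕1 = 1
s16 (pos 16,17,18,19,20,21,22,23,24,25,26,27,28,29,30,31): 0⊕1⊕1⊕0⊕1⊕0⊕1⊕1⊕1⊕0⊕1⊕1⊕1⊕0⊕0⊕1 = 0
Syndrome s16…s1 = 01011 → error at position 11.
Flip position 11: 0000000111010000110101110111001 → 0000000111110000110101110111001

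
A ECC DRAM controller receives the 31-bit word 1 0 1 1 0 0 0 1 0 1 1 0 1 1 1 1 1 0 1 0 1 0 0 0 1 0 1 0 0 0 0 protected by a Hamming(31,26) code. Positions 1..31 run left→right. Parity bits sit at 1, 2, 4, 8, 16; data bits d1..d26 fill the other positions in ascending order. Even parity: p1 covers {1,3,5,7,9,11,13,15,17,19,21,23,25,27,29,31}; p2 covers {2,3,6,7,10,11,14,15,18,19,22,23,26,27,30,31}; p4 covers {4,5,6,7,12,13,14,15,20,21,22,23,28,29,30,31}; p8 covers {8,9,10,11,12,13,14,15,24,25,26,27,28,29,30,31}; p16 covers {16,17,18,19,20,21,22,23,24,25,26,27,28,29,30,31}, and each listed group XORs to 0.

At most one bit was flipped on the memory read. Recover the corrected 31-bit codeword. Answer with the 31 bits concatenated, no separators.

1011010101101111101010001010000

s1 (pos 1,3,5,7,9,11,13,15,17,19,21,23,25,27,29,31): 1⊕1⊕0⊕0⊕0⊕1⊕1⊕1⊕1⊕1⊕1⊕0⊕1⊕1⊕0⊕0 = 0
s2 (pos 2,3,6,7,10,11,14,15,18,19,22,23,26,27,30,31): 0⊕1⊕0⊕0⊕1⊕1⊕1⊕1⊕0⊕1⊕0⊕0⊕0⊕1⊕0⊕0 = 1
s4 (pos 4,5,6,7,12,13,14,15,20,21,22,23,28,29,30,31): 1⊕0⊕0⊕0⊕0⊕1⊕1⊕1⊕0⊕1⊕0⊕0⊕0⊕0⊕0⊕0 = 1
s8 (pos 8,9,10,11,12,13,14,15,24,25,26,27,28,29,30,31): 1⊕0⊕1⊕1⊕0⊕1⊕1⊕1⊕0⊕1⊕0⊕1⊕0⊕0⊕0⊕0 = 0
s16 (pos 16,17,18,19,20,21,22,23,24,25,26,27,28,29,30,31): 1⊕1⊕0⊕1⊕0⊕1⊕0⊕0⊕0⊕1⊕0⊕1⊕0⊕0⊕0⊕0 = 0
Syndrome s16…s1 = 00110 → error at position 6.
Flip position 6: 1011000101101111101010001010000 → 1011010101101111101010001010000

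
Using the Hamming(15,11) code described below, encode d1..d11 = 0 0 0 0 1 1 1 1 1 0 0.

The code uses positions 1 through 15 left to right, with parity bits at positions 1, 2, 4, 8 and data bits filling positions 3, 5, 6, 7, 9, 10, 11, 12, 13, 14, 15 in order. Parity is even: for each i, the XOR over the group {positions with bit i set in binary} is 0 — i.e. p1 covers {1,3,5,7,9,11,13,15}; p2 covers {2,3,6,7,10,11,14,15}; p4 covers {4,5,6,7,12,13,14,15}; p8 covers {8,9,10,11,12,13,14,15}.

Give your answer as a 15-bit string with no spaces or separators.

100000011111100

Place data at non-parity positions: p1 p2 0 p4 0 0 0 p8 1 1 1 1 1 0 0
p1 (pos 1,3,5,7,9,11,13,15): XOR of data positions = 0⊕0⊕0⊕1⊕1⊕1⊕0 = 1
p2 (pos 2,3,6,7,10,11,14,15): XOR of data positions = 0⊕0⊕0⊕1⊕1⊕0⊕0 = 0
p4 (pos 4,5,6,7,12,13,14,15): XOR of data positions = 0⊕0⊕0⊕1⊕1⊕0⊕0 = 0
p8 (pos 8,9,10,11,12,13,14,15): XOR of data positions = 1⊕1⊕1⊕1⊕1⊕0⊕0 = 1
Codeword: 100000011111100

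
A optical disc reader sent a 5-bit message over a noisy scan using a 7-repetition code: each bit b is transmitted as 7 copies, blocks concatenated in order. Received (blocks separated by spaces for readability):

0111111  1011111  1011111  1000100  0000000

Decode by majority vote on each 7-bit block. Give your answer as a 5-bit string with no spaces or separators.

Block 1 (0111111): 6 ones → 1
Block 2 (1011111): 6 ones → 1
Block 3 (1011111): 6 ones → 1
Block 4 (1000100): 2 ones → 0
Block 5 (0000000): 0 ones → 0

11100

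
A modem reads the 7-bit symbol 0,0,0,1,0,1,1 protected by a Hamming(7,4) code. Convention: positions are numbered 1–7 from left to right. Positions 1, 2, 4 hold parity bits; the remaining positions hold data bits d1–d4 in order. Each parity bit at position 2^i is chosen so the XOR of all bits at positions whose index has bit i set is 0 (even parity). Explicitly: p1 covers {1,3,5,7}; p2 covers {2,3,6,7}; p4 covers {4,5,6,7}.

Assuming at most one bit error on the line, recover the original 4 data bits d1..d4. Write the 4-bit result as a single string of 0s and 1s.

s1 (pos 1,3,5,7): 0⊕0⊕0⊕1 = 1
s2 (pos 2,3,6,7): 0⊕0⊕1⊕1 = 0
s4 (pos 4,5,6,7): 1⊕0⊕1⊕1 = 1
Syndrome s4…s1 = 101 → error at position 5.
Flip position 5: 0001011 → 0001111
Read data bits from positions 3,5,6,7: 0111

0111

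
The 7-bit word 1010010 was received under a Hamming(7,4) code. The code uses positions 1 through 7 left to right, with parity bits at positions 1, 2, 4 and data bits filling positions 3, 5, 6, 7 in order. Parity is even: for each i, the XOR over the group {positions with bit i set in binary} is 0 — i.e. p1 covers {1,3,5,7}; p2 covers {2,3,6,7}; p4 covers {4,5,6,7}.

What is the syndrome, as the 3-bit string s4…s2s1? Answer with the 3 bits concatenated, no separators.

s1 (pos 1,3,5,7): 1⊕1⊕0⊕0 = 0
s2 (pos 2,3,6,7): 0⊕1⊕1⊕0 = 0
s4 (pos 4,5,6,7): 0⊕0⊕1⊕0 = 1
Syndrome s4…s1 = 100 → error at position 4.

100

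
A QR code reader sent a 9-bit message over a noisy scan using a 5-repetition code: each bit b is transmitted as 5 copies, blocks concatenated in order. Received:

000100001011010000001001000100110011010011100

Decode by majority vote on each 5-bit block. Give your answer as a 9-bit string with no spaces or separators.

Block 1 (00010): 1 one → 0
Block 2 (00010): 1 one → 0
Block 3 (11010): 3 ones → 1
Block 4 (00000): 0 ones → 0
Block 5 (10010): 2 ones → 0
Block 6 (00100): 1 one → 0
Block 7 (11001): 3 ones → 1
Block 8 (10100): 2 ones → 0
Block 9 (11100): 3 ones → 1

001000101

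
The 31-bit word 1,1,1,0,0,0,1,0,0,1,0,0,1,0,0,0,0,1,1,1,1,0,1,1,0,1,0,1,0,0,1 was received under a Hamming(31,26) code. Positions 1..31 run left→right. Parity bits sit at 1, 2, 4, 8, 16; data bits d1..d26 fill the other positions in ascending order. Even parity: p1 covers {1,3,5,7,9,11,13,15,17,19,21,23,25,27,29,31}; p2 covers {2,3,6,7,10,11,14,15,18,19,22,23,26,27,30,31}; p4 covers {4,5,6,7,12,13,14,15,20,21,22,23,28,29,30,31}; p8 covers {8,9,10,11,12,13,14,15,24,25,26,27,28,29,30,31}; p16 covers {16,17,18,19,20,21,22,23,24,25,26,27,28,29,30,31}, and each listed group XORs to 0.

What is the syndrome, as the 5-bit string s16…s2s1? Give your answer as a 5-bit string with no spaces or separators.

10110

s1 (pos 1,3,5,7,9,11,13,15,17,19,21,23,25,27,29,31): 1⊕1⊕0⊕1⊕0⊕0⊕1⊕0⊕0⊕1⊕1⊕1⊕0⊕0⊕0⊕1 = 0
s2 (pos 2,3,6,7,10,11,14,15,18,19,22,23,26,27,30,31): 1⊕1⊕0⊕1⊕1⊕0⊕0⊕0⊕1⊕1⊕0⊕1⊕1⊕0⊕0⊕1 = 1
s4 (pos 4,5,6,7,12,13,14,15,20,21,22,23,28,29,30,31): 0⊕0⊕0⊕1⊕0⊕1⊕0⊕0⊕1⊕1⊕0⊕1⊕1⊕0⊕0⊕1 = 1
s8 (pos 8,9,10,11,12,13,14,15,24,25,26,27,28,29,30,31): 0⊕0⊕1⊕0⊕0⊕1⊕0⊕0⊕1⊕0⊕1⊕0⊕1⊕0⊕0⊕1 = 0
s16 (pos 16,17,18,19,20,21,22,23,24,25,26,27,28,29,30,31): 0⊕0⊕1⊕1⊕1⊕1⊕0⊕1⊕1⊕0⊕1⊕0⊕1⊕0⊕0⊕1 = 1
Syndrome s16…s1 = 10110 → error at position 22.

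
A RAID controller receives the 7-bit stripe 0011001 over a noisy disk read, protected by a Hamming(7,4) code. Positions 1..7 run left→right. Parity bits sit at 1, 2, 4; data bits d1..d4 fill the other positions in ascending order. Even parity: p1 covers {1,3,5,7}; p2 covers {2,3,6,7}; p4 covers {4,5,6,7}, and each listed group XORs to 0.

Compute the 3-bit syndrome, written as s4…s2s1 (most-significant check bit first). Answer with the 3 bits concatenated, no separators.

000

s1 (pos 1,3,5,7): 0⊕1⊕0⊕1 = 0
s2 (pos 2,3,6,7): 0⊕1⊕0⊕1 = 0
s4 (pos 4,5,6,7): 1⊕0⊕0⊕1 = 0
Syndrome s4…s1 = 000 → no error.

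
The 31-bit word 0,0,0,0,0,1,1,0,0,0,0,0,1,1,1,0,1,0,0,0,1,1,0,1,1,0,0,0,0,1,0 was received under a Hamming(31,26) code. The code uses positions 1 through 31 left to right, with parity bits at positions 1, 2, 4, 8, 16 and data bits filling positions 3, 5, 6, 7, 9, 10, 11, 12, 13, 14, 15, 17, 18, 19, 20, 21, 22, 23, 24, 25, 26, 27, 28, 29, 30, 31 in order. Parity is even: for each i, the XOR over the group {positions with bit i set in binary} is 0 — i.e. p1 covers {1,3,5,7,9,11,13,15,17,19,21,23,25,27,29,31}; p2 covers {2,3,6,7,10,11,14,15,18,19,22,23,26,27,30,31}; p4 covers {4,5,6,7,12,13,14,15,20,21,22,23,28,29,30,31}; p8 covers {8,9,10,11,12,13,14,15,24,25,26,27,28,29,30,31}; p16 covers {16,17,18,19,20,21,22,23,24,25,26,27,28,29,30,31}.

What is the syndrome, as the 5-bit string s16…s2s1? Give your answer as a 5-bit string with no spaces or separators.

00000

s1 (pos 1,3,5,7,9,11,13,15,17,19,21,23,25,27,29,31): 0⊕0⊕0⊕1⊕0⊕0⊕1⊕1⊕1⊕0⊕1⊕0⊕1⊕0⊕0⊕0 = 0
s2 (pos 2,3,6,7,10,11,14,15,18,19,22,23,26,27,30,31): 0⊕0⊕1⊕1⊕0⊕0⊕1⊕1⊕0⊕0⊕1⊕0⊕0⊕0⊕1⊕0 = 0
s4 (pos 4,5,6,7,12,13,14,15,20,21,22,23,28,29,30,31): 0⊕0⊕1⊕1⊕0⊕1⊕1⊕1⊕0⊕1⊕1⊕0⊕0⊕0⊕1⊕0 = 0
s8 (pos 8,9,10,11,12,13,14,15,24,25,26,27,28,29,30,31): 0⊕0⊕0⊕0⊕0⊕1⊕1⊕1⊕1⊕1⊕0⊕0⊕0⊕0⊕1⊕0 = 0
s16 (pos 16,17,18,19,20,21,22,23,24,25,26,27,28,29,30,31): 0⊕1⊕0⊕0⊕0⊕1⊕1⊕0⊕1⊕1⊕0⊕0⊕0⊕0⊕1⊕0 = 0
Syndrome s16…s1 = 00000 → no error.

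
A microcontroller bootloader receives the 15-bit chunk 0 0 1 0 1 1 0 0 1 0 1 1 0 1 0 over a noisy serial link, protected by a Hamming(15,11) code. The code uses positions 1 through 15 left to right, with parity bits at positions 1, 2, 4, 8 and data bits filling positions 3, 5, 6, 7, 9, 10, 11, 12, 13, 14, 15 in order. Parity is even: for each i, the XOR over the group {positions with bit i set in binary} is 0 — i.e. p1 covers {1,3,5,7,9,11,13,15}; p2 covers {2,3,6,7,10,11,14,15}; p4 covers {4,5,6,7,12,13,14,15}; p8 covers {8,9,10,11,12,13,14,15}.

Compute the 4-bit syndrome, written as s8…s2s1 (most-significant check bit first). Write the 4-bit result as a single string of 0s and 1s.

s1 (pos 1,3,5,7,9,11,13,15): 0⊕1⊕1⊕0⊕1⊕1⊕0⊕0 = 0
s2 (pos 2,3,6,7,10,11,14,15): 0⊕1⊕1⊕0⊕0⊕1⊕1⊕0 = 0
s4 (pos 4,5,6,7,12,13,14,15): 0⊕1⊕1⊕0⊕1⊕0⊕1⊕0 = 0
s8 (pos 8,9,10,11,12,13,14,15): 0⊕1⊕0⊕1⊕1⊕0⊕1⊕0 = 0
Syndrome s8…s1 = 0000 → no error.

0000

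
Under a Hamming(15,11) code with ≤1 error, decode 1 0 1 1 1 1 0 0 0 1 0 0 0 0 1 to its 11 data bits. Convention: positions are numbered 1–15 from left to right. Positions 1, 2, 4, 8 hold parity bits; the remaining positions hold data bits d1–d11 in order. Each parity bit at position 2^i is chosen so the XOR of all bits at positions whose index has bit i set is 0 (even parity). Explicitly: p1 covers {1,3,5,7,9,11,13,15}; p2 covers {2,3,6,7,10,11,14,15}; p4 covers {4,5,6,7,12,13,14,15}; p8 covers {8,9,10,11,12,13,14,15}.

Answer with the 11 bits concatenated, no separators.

11100100001

s1 (pos 1,3,5,7,9,11,13,15): 1⊕1⊕1⊕0⊕0⊕0⊕0⊕1 = 0
s2 (pos 2,3,6,7,10,11,14,15): 0⊕1⊕1⊕0⊕1⊕0⊕0⊕1 = 0
s4 (pos 4,5,6,7,12,13,14,15): 1⊕1⊕1⊕0⊕0⊕0⊕0⊕1 = 0
s8 (pos 8,9,10,11,12,13,14,15): 0⊕0⊕1⊕0⊕0⊕0⊕0⊕1 = 0
Syndrome s8…s1 = 0000 → no error.
Read data bits from positions 3,5,6,7,9,10,11,12,13,14,15: 11100100001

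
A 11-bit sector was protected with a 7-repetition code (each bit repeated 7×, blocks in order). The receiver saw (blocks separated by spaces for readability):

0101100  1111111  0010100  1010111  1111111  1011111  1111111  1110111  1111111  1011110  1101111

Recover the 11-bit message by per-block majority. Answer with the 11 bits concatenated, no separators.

01011111111

Block 1 (0101100): 3 ones → 0
Block 2 (1111111): 7 ones → 1
Block 3 (0010100): 2 ones → 0
Block 4 (1010111): 5 ones → 1
Block 5 (1111111): 7 ones → 1
Block 6 (1011111): 6 ones → 1
Block 7 (1111111): 7 ones → 1
Block 8 (1110111): 6 ones → 1
Block 9 (1111111): 7 ones → 1
Block 10 (1011110): 5 ones → 1
Block 11 (1101111): 6 ones → 1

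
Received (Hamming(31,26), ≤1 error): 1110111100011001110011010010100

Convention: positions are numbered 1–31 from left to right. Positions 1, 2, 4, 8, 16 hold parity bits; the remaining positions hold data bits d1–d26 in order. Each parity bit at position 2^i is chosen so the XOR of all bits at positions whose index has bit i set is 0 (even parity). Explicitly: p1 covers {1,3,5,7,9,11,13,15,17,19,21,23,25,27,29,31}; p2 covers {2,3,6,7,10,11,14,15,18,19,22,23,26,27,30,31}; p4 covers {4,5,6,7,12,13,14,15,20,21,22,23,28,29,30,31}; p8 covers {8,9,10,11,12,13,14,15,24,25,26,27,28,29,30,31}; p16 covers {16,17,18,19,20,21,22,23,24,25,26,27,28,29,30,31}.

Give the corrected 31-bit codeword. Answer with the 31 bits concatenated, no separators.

1100111100011001110011010010100

s1 (pos 1,3,5,7,9,11,13,15,17,19,21,23,25,27,29,31): 1⊕1⊕1⊕1⊕0⊕0⊕1⊕0⊕1⊕0⊕1⊕0⊕0⊕1⊕1⊕0 = 1
s2 (pos 2,3,6,7,10,11,14,15,18,19,22,23,26,27,30,31): 1⊕1⊕1⊕1⊕0⊕0⊕0⊕0⊕1⊕0⊕1⊕0⊕0⊕1⊕0⊕0 = 1
s4 (pos 4,5,6,7,12,13,14,15,20,21,22,23,28,29,30,31): 0⊕1⊕1⊕1⊕1⊕1⊕0⊕0⊕0⊕1⊕1⊕0⊕0⊕1⊕0⊕0 = 0
s8 (pos 8,9,10,11,12,13,14,15,24,25,26,27,28,29,30,31): 1⊕0⊕0⊕0⊕1⊕1⊕0⊕0⊕1⊕0⊕0⊕1⊕0⊕1⊕0⊕0 = 0
s16 (pos 16,17,18,19,20,21,22,23,24,25,26,27,28,29,30,31): 1⊕1⊕1⊕0⊕0⊕1⊕1⊕0⊕1⊕0⊕0⊕1⊕0⊕1⊕0⊕0 = 0
Syndrome s16…s1 = 00011 → error at position 3.
Flip position 3: 1110111100011001110011010010100 → 1100111100011001110011010010100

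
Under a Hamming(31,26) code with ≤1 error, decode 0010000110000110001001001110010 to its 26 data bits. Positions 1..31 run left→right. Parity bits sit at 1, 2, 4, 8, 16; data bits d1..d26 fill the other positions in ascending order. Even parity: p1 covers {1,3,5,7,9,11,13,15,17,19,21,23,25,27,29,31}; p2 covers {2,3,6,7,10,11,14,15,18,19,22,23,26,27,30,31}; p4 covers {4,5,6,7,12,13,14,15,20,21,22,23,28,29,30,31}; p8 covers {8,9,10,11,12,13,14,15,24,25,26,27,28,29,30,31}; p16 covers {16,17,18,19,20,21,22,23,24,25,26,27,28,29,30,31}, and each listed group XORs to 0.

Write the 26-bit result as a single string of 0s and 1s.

s1 (pos 1,3,5,7,9,11,13,15,17,19,21,23,25,27,29,31): 0⊕1⊕0⊕0⊕1⊕0⊕0⊕1⊕0⊕1⊕0⊕0⊕1⊕1⊕0⊕0 = 0
s2 (pos 2,3,6,7,10,11,14,15,18,19,22,23,26,27,30,31): 0⊕1⊕0⊕0⊕0⊕0⊕1⊕1⊕0⊕1⊕1⊕0⊕1⊕1⊕1⊕0 = 0
s4 (pos 4,5,6,7,12,13,14,15,20,21,22,23,28,29,30,31): 0⊕0⊕0⊕0⊕0⊕0⊕1⊕1⊕0⊕0⊕1⊕0⊕0⊕0⊕1⊕0 = 0
s8 (pos 8,9,10,11,12,13,14,15,24,25,26,27,28,29,30,31): 1⊕1⊕0⊕0⊕0⊕0⊕1⊕1⊕0⊕1⊕1⊕1⊕0⊕0⊕1⊕0 = 0
s16 (pos 16,17,18,19,20,21,22,23,24,25,26,27,28,29,30,31): 0⊕0⊕0⊕1⊕0⊕0⊕1⊕0⊕0⊕1⊕1⊕1⊕0⊕0⊕1⊕0 = 0
Syndrome s16…s1 = 00000 → no error.
Read data bits from positions 3,5,6,7,9,10,11,12,13,14,15,17,18,19,20,21,22,23,24,25,26,27,28,29,30,31: 10001000011001001001110010

10001000011001001001110010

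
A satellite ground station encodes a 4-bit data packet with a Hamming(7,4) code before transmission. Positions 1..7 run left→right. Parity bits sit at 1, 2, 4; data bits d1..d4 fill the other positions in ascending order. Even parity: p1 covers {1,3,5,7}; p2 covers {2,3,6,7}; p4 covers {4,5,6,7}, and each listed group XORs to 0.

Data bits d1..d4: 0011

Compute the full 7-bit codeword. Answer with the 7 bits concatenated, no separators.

1000011

Place data at non-parity positions: p1 p2 0 p4 0 1 1
p1 (pos 1,3,5,7): XOR of data positions = 0⊕0⊕1 = 1
p2 (pos 2,3,6,7): XOR of data positions = 0⊕1⊕1 = 0
p4 (pos 4,5,6,7): XOR of data positions = 0⊕1⊕1 = 0
Codeword: 1000011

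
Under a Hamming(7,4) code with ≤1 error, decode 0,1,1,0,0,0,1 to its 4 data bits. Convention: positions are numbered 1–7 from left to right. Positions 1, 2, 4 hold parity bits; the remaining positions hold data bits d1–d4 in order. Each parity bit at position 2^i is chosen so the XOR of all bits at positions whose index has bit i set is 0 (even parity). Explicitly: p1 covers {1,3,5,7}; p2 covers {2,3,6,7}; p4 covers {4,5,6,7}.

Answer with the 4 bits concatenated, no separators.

1011

s1 (pos 1,3,5,7): 0⊕1⊕0⊕1 = 0
s2 (pos 2,3,6,7): 1⊕1⊕0⊕1 = 1
s4 (pos 4,5,6,7): 0⊕0⊕0⊕1 = 1
Syndrome s4…s1 = 110 → error at position 6.
Flip position 6: 0110001 → 0110011
Read data bits from positions 3,5,6,7: 1011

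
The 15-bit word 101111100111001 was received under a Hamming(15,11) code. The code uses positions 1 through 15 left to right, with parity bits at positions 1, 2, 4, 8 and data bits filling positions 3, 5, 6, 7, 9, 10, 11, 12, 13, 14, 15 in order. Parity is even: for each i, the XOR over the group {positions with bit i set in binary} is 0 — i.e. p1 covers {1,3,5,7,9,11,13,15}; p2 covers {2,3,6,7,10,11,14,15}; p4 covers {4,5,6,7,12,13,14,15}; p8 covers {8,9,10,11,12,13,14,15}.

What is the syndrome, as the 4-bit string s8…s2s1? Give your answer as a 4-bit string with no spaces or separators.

0000

s1 (pos 1,3,5,7,9,11,13,15): 1⊕1⊕1⊕1⊕0⊕1⊕0⊕1 = 0
s2 (pos 2,3,6,7,10,11,14,15): 0⊕1⊕1⊕1⊕1⊕1⊕0⊕1 = 0
s4 (pos 4,5,6,7,12,13,14,15): 1⊕1⊕1⊕1⊕1⊕0⊕0⊕1 = 0
s8 (pos 8,9,10,11,12,13,14,15): 0⊕0⊕1⊕1⊕1⊕0⊕0⊕1 = 0
Syndrome s8…s1 = 0000 → no error.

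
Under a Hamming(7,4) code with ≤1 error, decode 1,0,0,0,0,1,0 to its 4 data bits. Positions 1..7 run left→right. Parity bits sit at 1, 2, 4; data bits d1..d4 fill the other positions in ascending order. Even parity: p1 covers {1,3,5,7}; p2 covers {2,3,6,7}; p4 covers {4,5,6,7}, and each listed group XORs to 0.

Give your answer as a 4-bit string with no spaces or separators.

s1 (pos 1,3,5,7): 1⊕0⊕0⊕0 = 1
s2 (pos 2,3,6,7): 0⊕0⊕1⊕0 = 1
s4 (pos 4,5,6,7): 0⊕0⊕1⊕0 = 1
Syndrome s4…s1 = 111 → error at position 7.
Flip position 7: 1000010 → 1000011
Read data bits from positions 3,5,6,7: 0011

0011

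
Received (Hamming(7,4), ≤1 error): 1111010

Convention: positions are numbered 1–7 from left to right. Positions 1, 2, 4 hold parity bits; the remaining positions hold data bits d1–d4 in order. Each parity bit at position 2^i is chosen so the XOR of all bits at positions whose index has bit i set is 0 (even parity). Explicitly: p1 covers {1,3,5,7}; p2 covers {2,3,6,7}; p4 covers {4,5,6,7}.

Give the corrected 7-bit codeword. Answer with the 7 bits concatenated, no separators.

1011010

s1 (pos 1,3,5,7): 1⊕1⊕0⊕0 = 0
s2 (pos 2,3,6,7): 1⊕1⊕1⊕0 = 1
s4 (pos 4,5,6,7): 1⊕0⊕1⊕0 = 0
Syndrome s4…s1 = 010 → error at position 2.
Flip position 2: 1111010 → 1011010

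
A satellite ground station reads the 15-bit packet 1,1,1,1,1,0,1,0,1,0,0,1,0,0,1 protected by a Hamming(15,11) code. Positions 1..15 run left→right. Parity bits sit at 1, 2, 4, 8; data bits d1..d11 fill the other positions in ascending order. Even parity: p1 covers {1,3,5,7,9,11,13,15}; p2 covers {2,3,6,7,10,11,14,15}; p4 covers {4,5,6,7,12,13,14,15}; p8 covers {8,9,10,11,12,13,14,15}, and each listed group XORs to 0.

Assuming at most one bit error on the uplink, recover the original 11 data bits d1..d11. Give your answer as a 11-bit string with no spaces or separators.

11011000001

s1 (pos 1,3,5,7,9,11,13,15): 1⊕1⊕1⊕1⊕1⊕0⊕0⊕1 = 0
s2 (pos 2,3,6,7,10,11,14,15): 1⊕1⊕0⊕1⊕0⊕0⊕0⊕1 = 0
s4 (pos 4,5,6,7,12,13,14,15): 1⊕1⊕0⊕1⊕1⊕0⊕0⊕1 = 1
s8 (pos 8,9,10,11,12,13,14,15): 0⊕1⊕0⊕0⊕1⊕0⊕0⊕1 = 1
Syndrome s8…s1 = 1100 → error at position 12.
Flip position 12: 111110101001001 → 111110101000001
Read data bits from positions 3,5,6,7,9,10,11,12,13,14,15: 11011000001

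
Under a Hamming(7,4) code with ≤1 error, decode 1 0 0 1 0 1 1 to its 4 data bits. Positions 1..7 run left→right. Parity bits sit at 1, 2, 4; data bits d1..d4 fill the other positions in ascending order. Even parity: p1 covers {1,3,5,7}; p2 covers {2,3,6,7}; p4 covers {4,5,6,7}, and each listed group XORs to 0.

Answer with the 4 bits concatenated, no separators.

s1 (pos 1,3,5,7): 1⊕0⊕0⊕1 = 0
s2 (pos 2,3,6,7): 0⊕0⊕1⊕1 = 0
s4 (pos 4,5,6,7): 1⊕0⊕1⊕1 = 1
Syndrome s4…s1 = 100 → error at position 4.
Flip position 4: 1001011 → 1000011
Read data bits from positions 3,5,6,7: 0011

0011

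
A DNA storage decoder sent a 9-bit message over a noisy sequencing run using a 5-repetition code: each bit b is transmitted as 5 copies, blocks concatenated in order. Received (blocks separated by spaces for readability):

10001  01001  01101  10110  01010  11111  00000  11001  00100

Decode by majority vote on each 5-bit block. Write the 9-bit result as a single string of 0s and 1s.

Block 1 (10001): 2 ones → 0
Block 2 (01001): 2 ones → 0
Block 3 (01101): 3 ones → 1
Block 4 (10110): 3 ones → 1
Block 5 (01010): 2 ones → 0
Block 6 (11111): 5 ones → 1
Block 7 (00000): 0 ones → 0
Block 8 (11001): 3 ones → 1
Block 9 (00100): 1 one → 0

001101010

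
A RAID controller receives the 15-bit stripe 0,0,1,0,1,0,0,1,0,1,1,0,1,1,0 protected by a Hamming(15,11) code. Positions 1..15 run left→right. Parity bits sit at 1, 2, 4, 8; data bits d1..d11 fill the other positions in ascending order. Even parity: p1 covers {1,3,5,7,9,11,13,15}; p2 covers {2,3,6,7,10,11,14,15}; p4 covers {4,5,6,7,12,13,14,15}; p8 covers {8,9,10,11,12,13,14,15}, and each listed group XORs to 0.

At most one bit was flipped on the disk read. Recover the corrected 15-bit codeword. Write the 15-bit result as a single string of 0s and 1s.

001010010111110

s1 (pos 1,3,5,7,9,11,13,15): 0⊕1⊕1⊕0⊕0⊕1⊕1⊕0 = 0
s2 (pos 2,3,6,7,10,11,14,15): 0⊕1⊕0⊕0⊕1⊕1⊕1⊕0 = 0
s4 (pos 4,5,6,7,12,13,14,15): 0⊕1⊕0⊕0⊕0⊕1⊕1⊕0 = 1
s8 (pos 8,9,10,11,12,13,14,15): 1⊕0⊕1⊕1⊕0⊕1⊕1⊕0 = 1
Syndrome s8…s1 = 1100 → error at position 12.
Flip position 12: 001010010110110 → 001010010111110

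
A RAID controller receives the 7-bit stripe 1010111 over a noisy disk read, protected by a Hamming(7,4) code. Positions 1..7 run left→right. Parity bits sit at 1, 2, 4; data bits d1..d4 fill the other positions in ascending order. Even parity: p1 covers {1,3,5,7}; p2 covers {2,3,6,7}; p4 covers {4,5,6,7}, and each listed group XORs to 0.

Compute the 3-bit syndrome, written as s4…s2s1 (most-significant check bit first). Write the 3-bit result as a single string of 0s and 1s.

s1 (pos 1,3,5,7): 1⊕1⊕1⊕1 = 0
s2 (pos 2,3,6,7): 0⊕1⊕1⊕1 = 1
s4 (pos 4,5,6,7): 0⊕1⊕1⊕1 = 1
Syndrome s4…s1 = 110 → error at position 6.

110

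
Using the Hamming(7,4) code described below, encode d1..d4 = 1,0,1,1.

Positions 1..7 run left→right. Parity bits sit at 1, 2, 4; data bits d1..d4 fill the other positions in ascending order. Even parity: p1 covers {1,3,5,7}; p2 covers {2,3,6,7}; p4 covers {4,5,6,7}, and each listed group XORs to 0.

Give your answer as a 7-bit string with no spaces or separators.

0110011

Place data at non-parity positions: p1 p2 1 p4 0 1 1
p1 (pos 1,3,5,7): XOR of data positions = 1⊕0⊕1 = 0
p2 (pos 2,3,6,7): XOR of data positions = 1⊕1⊕1 = 1
p4 (pos 4,5,6,7): XOR of data positions = 0⊕1⊕1 = 0
Codeword: 0110011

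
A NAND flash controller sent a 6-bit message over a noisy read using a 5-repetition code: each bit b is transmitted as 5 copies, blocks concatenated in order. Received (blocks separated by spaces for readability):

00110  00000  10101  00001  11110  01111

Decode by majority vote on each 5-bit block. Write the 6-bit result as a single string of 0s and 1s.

001011

Block 1 (00110): 2 ones → 0
Block 2 (00000): 0 ones → 0
Block 3 (10101): 3 ones → 1
Block 4 (00001): 1 one → 0
Block 5 (11110): 4 ones → 1
Block 6 (01111): 4 ones → 1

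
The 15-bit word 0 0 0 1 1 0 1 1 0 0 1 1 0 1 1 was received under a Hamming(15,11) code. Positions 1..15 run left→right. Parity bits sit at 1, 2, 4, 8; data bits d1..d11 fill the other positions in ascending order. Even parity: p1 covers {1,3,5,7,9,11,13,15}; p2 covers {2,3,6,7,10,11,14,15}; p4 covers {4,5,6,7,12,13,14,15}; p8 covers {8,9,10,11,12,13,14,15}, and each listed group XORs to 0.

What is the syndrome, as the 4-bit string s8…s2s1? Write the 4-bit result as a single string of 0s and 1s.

s1 (pos 1,3,5,7,9,11,13,15): 0⊕0⊕1⊕1⊕0⊕1⊕0⊕1 = 0
s2 (pos 2,3,6,7,10,11,14,15): 0⊕0⊕0⊕1⊕0⊕1⊕1⊕1 = 0
s4 (pos 4,5,6,7,12,13,14,15): 1⊕1⊕0⊕1⊕1⊕0⊕1⊕1 = 0
s8 (pos 8,9,10,11,12,13,14,15): 1⊕0⊕0⊕1⊕1⊕0⊕1⊕1 = 1
Syndrome s8…s1 = 1000 → error at position 8.

1000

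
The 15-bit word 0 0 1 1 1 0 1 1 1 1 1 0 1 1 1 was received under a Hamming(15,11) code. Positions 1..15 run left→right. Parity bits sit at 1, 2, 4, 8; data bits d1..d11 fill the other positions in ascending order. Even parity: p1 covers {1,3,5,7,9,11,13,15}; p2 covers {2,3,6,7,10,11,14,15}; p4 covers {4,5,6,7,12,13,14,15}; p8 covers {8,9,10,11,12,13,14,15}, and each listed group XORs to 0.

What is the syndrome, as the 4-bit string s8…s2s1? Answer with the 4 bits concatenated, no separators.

1001

s1 (pos 1,3,5,7,9,11,13,15): 0⊕1⊕1⊕1⊕1⊕1⊕1⊕1 = 1
s2 (pos 2,3,6,7,10,11,14,15): 0⊕1⊕0⊕1⊕1⊕1⊕1⊕1 = 0
s4 (pos 4,5,6,7,12,13,14,15): 1⊕1⊕0⊕1⊕0⊕1⊕1⊕1 = 0
s8 (pos 8,9,10,11,12,13,14,15): 1⊕1⊕1⊕1⊕0⊕1⊕1⊕1 = 1
Syndrome s8…s1 = 1001 → error at position 9.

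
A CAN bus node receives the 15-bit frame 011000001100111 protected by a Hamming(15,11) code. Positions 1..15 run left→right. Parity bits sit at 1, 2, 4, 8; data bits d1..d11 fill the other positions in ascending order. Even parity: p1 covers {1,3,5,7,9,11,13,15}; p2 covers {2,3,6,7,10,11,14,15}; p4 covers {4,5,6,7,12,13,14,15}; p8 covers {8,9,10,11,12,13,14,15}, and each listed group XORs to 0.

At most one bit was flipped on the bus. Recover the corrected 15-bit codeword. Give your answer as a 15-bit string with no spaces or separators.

011000001100101

s1 (pos 1,3,5,7,9,11,13,15): 0⊕1⊕0⊕0⊕1⊕0⊕1⊕1 = 0
s2 (pos 2,3,6,7,10,11,14,15): 1⊕1⊕0⊕0⊕1⊕0⊕1⊕1 = 1
s4 (pos 4,5,6,7,12,13,14,15): 0⊕0⊕0⊕0⊕0⊕1⊕1⊕1 = 1
s8 (pos 8,9,10,11,12,13,14,15): 0⊕1⊕1⊕0⊕0⊕1⊕1⊕1 = 1
Syndrome s8…s1 = 1110 → error at position 14.
Flip position 14: 011000001100111 → 011000001100101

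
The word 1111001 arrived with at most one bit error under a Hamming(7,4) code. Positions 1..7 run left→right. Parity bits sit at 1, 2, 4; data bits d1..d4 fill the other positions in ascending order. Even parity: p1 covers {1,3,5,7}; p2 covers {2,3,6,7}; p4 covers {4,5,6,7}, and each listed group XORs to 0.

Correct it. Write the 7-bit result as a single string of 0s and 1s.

1101001

s1 (pos 1,3,5,7): 1⊕1⊕0⊕1 = 1
s2 (pos 2,3,6,7): 1⊕1⊕0⊕1 = 1
s4 (pos 4,5,6,7): 1⊕0⊕0⊕1 = 0
Syndrome s4…s1 = 011 → error at position 3.
Flip position 3: 1111001 → 1101001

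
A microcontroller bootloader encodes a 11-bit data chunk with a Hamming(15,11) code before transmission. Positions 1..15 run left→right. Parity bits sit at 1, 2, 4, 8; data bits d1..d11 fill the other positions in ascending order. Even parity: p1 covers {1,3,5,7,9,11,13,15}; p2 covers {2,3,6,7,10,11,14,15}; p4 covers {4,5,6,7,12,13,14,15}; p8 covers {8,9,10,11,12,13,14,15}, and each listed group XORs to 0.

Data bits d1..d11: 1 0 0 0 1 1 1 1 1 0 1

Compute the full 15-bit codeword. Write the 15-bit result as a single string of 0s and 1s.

Place data at non-parity positions: p1 p2 1 p4 0 0 0 p8 1 1 1 1 1 0 1
p1 (pos 1,3,5,7,9,11,13,15): XOR of data positions = 1⊕0⊕0⊕1⊕1⊕1⊕1 = 1
p2 (pos 2,3,6,7,10,11,14,15): XOR of data positions = 1⊕0⊕0⊕1⊕1⊕0⊕1 = 0
p4 (pos 4,5,6,7,12,13,14,15): XOR of data positions = 0⊕0⊕0⊕1⊕1⊕0⊕1 = 1
p8 (pos 8,9,10,11,12,13,14,15): XOR of data positions = 1⊕1⊕1⊕1⊕1⊕0⊕1 = 0
Codeword: 101100001111101

101100001111101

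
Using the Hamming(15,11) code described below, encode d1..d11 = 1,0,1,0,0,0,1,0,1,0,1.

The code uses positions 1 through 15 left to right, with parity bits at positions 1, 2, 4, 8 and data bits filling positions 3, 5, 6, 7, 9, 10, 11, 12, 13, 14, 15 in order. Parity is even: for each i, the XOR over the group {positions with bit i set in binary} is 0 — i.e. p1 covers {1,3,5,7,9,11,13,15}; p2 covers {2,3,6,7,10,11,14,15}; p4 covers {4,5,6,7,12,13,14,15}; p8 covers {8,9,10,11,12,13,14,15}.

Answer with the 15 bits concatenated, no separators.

001101010010101

Place data at non-parity positions: p1 p2 1 p4 0 1 0 p8 0 0 1 0 1 0 1
p1 (pos 1,3,5,7,9,11,13,15): XOR of data positions = 1⊕0⊕0⊕0⊕1⊕1⊕1 = 0
p2 (pos 2,3,6,7,10,11,14,15): XOR of data positions = 1⊕1⊕0⊕0⊕1⊕0⊕1 = 0
p4 (pos 4,5,6,7,12,13,14,15): XOR of data positions = 0⊕1⊕0⊕0⊕1⊕0⊕1 = 1
p8 (pos 8,9,10,11,12,13,14,15): XOR of data positions = 0⊕0⊕1⊕0⊕1⊕0⊕1 = 1
Codeword: 001101010010101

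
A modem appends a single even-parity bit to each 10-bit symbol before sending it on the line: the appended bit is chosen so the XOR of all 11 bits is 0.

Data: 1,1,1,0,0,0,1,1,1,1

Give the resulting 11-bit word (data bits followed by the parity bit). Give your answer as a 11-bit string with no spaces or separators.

11100011111

XOR of the 10 data bits: 1⊕1⊕1⊕0⊕0⊕0⊕1⊕1⊕1⊕1 = 1
Parity bit = 1 (so all 11 bits XOR to 0).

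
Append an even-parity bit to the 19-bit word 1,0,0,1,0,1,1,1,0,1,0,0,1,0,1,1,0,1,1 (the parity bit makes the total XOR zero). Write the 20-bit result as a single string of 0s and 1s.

XOR of the 19 data bits: 1⊕0⊕0⊕1⊕0⊕1⊕1⊕1⊕0⊕1⊕0⊕0⊕1⊕0⊕1⊕1⊕0⊕1⊕1 = 1
Parity bit = 1 (so all 20 bits XOR to 0).

10010111010010110111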